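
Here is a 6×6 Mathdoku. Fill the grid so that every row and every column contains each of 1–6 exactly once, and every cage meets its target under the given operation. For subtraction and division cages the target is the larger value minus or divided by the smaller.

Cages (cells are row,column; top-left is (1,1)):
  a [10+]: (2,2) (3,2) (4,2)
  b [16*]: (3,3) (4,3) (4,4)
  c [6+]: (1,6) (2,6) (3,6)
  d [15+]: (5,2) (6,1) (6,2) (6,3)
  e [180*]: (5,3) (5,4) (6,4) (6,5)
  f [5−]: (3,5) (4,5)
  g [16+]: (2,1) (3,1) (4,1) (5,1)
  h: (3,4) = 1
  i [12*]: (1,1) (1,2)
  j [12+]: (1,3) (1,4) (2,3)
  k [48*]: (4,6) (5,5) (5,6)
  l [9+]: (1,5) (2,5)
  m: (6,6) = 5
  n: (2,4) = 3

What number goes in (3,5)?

6

N is a freebie, so (2,4) = 3.
Cage h is a single given cell, leaving (3,4) = 1.
Row 3 now contains 1, so (3,5) = 6.
Column 5 now contains 6, so (4,5) = 1.
Cage m is a single given cell, so (6,6) = 5.
Cage b needs product 16, so (3,3) = 2.
Row 3 now contains 2, so (3,6) = 3.
Row 4 already has 1, which forces (4,3) = 4.
The 3 cells of cage b must have product 16; hence (4,4) = 2.
Row 4 already has 2, which forces (4,6) = 6.
The 4 cells of cage e must have product 180, leaving (5,3) = 3.
The 4 cells of cage e must have product 180; hence (5,4) = 5.
Cage j needs sum 12, so (1,4) = 6.
6 is placed in column 4, so (6,4) = 4.
Cage e has product 180, so (6,5) = 3.
Cage d has sum 15, which forces (5,2) = 6.
The 4 cells of cage g must have sum 16, leaving (2,1) = 6.
The 4 cells of cage d must have sum 15; hence (6,3) = 6.
In row 1, 2 can only go at (1,6), so (1,6) = 2.
2 is placed in column 6, so (2,6) = 1.
Cage k needs product 48; hence (5,5) = 2.
2 is placed in column 6; hence (5,6) = 4.
Cage j needs sum 12; hence (1,3) = 1.
1 is placed in row 2; hence (2,2) = 2.
1 is placed in row 2, so (2,3) = 5.
Row 2 now contains 5; hence (2,5) = 4.
Cage g has sum 16, leaving (3,1) = 4.
The 3 cells of cage a must have sum 10, leaving (3,2) = 5.
Cage g needs sum 16, which forces (4,1) = 5.
Cage a has sum 10, leaving (4,2) = 3.
2 is placed in row 5, which forces (5,1) = 1.
Column 1 already has 1, which forces (6,1) = 2.
Column 2 now contains 2, which forces (6,2) = 1.
Column 1 now contains 4, so (1,1) = 3.
Column 2 now contains 3, which forces (1,2) = 4.
Column 5 already has 4, which forces (1,5) = 5.
Filled in: 3 4 1 6 5 2 / 6 2 5 3 4 1 / 4 5 2 1 6 3 / 5 3 4 2 1 6 / 1 6 3 5 2 4 / 2 1 6 4 3 5.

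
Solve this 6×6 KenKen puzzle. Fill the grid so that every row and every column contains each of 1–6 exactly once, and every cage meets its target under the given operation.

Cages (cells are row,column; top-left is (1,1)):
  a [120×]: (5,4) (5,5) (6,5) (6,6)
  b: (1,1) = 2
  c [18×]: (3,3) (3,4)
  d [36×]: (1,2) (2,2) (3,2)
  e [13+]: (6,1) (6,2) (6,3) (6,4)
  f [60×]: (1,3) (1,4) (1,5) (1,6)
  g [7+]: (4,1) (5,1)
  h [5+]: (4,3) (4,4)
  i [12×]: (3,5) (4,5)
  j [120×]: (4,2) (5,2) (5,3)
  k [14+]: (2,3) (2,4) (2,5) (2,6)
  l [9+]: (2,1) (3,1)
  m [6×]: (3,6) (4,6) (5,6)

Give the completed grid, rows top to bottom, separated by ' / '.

B is a freebie, leaving (1,1) = 2.
The only place for 6 in row 1 is (1,2).
The 3 cells of cage j must have product 120, which forces (5,3) = 6.
Column 3 now contains 6; hence (3,3) = 3.
The two cells of cage c must have product 18, so (3,4) = 6.
Cage d needs product 36; hence (2,2) = 3.
Row 3 now contains 3, which forces (3,2) = 2.
2 is placed in row 3, which forces (3,5) = 4.
2 is placed in row 3; hence (3,6) = 1.
Cage l needs two cells with sum 9, so (2,1) = 4.
Row 3 now contains 4, so (3,1) = 5.
Cage i's pair has product 12; hence (4,5) = 3.
Row 4 already has 3, leaving (4,6) = 2.
Column 6 already has 2, leaving (5,6) = 3.
Cage f needs product 60, so (1,4) = 3.
Row 4 already has 3, so (4,1) = 6.
Row 5 already has 3, so (5,1) = 1.
Row 5 already has 1, leaving (5,5) = 5.
Column 1 already has 1, leaving (6,1) = 3.
Column 5 already has 5, leaving (1,5) = 1.
Cage j needs product 120, so (4,2) = 5.
Row 5 already has 5, which forces (5,2) = 4.
Row 5 already has 4, which forces (5,4) = 2.
Column 2 already has 4, which forces (6,2) = 1.
Column 5 now contains 1, so (6,5) = 2.
The 4 cells of cage a must have product 120, which forces (6,6) = 6.
The 4 cells of cage k must have sum 14, so (2,3) = 2.
Cage k needs sum 14, so (2,4) = 1.
Column 5 already has 2, which forces (2,5) = 6.
Column 6 now contains 6; hence (2,6) = 5.
Column 4 already has 1, which forces (4,4) = 4.
4 is placed in column 4, which forces (6,4) = 5.
Cage f has product 60, which forces (1,3) = 5.
5 is placed in column 6; hence (1,6) = 4.
4 is placed in row 4, so (4,3) = 1.
Row 6 now contains 5, so (6,3) = 4.

2 6 5 3 1 4 / 4 3 2 1 6 5 / 5 2 3 6 4 1 / 6 5 1 4 3 2 / 1 4 6 2 5 3 / 3 1 4 5 2 6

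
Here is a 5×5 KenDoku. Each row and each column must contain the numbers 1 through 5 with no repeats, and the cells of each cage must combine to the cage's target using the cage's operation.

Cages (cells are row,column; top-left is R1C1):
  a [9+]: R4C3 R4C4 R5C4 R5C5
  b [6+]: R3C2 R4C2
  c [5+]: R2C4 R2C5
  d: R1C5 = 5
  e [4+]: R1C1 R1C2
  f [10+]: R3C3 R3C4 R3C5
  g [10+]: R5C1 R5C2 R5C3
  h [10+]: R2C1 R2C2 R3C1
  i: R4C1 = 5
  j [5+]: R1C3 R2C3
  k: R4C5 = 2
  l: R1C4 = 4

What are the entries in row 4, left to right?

5 4 1 3 2

Cage l is given, leaving R1C4 = 4.
Cage d is a single given cell, leaving R1C5 = 5.
Cage i is a single given cell, so R4C1 = 5.
Cage k is given, so R4C5 = 2.
The only place for 2 in row 1 is R1C3.
Cage j's pair has sum 5, which forces R2C3 = 3.
3 is placed in row 2; hence R2C5 = 4.
4 is placed in row 2, leaving R2C2 = 5.
Cage c's pair has sum 5, leaving R2C4 = 1.
Column 2 already has 5, which forces R3C2 = 2.
2 is placed in row 3; hence R3C4 = 5.
Column 4 now contains 1, so R4C4 = 3.
3 is placed in column 4; hence R5C4 = 2.
1 is placed in row 2, which forces R2C1 = 2.
Cage h has sum 10, so R3C1 = 3.
Row 3 now contains 5, so R3C3 = 4.
Cage f has sum 10, so R3C5 = 1.
Cage b needs two cells with sum 6, leaving R4C2 = 4.
Cage a needs sum 9, leaving R4C3 = 1.
Column 2 now contains 4, so R5C2 = 1.
Cage g needs sum 10, leaving R5C3 = 5.
Cage a needs sum 9; hence R5C5 = 3.
Column 1 now contains 3, which forces R1C1 = 1.
1 is placed in column 2, which forces R1C2 = 3.
1 is placed in row 5, which forces R5C1 = 4.
The full grid is 1 3 2 4 5 / 2 5 3 1 4 / 3 2 4 5 1 / 5 4 1 3 2 / 4 1 5 2 3.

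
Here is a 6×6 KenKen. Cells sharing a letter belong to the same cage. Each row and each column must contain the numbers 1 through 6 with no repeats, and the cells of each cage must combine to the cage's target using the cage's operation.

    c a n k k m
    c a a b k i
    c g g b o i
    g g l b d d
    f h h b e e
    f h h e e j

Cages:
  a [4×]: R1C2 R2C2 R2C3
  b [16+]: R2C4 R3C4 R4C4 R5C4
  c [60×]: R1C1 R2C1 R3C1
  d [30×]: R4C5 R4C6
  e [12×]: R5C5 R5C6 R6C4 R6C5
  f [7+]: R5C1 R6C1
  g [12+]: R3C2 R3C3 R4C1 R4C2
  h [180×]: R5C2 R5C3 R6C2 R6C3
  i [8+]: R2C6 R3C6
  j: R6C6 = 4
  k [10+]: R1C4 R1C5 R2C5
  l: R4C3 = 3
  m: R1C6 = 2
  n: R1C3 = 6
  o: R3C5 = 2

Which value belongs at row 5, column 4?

5

N is a freebie, which forces R1C3 = 6.
Cage m is given, so R1C6 = 2.
O is a freebie; hence R3C5 = 2.
L is a freebie, which forces R4C3 = 3.
J is a freebie, so R6C6 = 4.
2 is placed in row 1, leaving R1C2 = 1.
The 3 cells of cage a must have product 4, so R2C2 = 4.
Cage a has product 4, so R2C3 = 1.
The 4 cells of cage e must have product 12, leaving R5C6 = 1.
The 3 cells of cage k must have sum 10, which forces R1C4 = 3.
Cage k needs sum 10, so R1C5 = 4.
The 3 cells of cage k must have sum 10; hence R2C5 = 3.
3 is placed in row 2; hence R2C6 = 5.
Cage g has sum 12; hence R3C2 = 5.
The 4 cells of cage g must have sum 12, so R3C3 = 4.
Column 6 already has 5, so R3C6 = 3.
Cage g has sum 12, which forces R4C1 = 1.
The 4 cells of cage g must have sum 12, which forces R4C2 = 2.
Column 6 already has 5, so R4C6 = 6.
Column 5 already has 4; hence R5C5 = 6.
Column 5 now contains 3; hence R6C5 = 1.
Row 1 already has 4, which forces R1C1 = 5.
Row 2 already has 5, which forces R2C1 = 2.
The 4 cells of cage b must have sum 16; hence R2C4 = 6.
3 is placed in row 3, which forces R3C1 = 6.
Cage b has sum 16, which forces R3C4 = 1.
6 is placed in row 4, which forces R4C5 = 5.
Column 1 already has 2, leaving R5C1 = 4.
Row 5 already has 6, which forces R5C2 = 3.
Row 5 already has 4, which forces R5C4 = 5.
Column 1 already has 2, leaving R6C1 = 3.
Cage h has product 180; hence R6C2 = 6.
Row 6 already has 1, which forces R6C4 = 2.
5 is placed in row 4, leaving R4C4 = 4.
5 is placed in row 5, leaving R5C3 = 2.
Row 6 now contains 2, leaving R6C3 = 5.
Filled in: 5 1 6 3 4 2 / 2 4 1 6 3 5 / 6 5 4 1 2 3 / 1 2 3 4 5 6 / 4 3 2 5 6 1 / 3 6 5 2 1 4.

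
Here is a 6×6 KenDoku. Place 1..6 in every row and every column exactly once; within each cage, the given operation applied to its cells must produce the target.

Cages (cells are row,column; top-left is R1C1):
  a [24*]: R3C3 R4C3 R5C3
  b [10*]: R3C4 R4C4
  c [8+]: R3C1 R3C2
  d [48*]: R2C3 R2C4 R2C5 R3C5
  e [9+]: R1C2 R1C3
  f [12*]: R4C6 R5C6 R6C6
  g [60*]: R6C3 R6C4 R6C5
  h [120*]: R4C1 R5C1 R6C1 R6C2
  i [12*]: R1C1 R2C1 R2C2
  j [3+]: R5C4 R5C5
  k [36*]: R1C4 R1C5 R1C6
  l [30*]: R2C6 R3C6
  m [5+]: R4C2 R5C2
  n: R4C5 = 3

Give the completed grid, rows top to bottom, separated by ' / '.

1 4 5 3 6 2 / 2 6 3 4 1 5 / 3 5 1 2 4 6 / 6 2 4 5 3 1 / 5 3 6 1 2 4 / 4 1 2 6 5 3

Cage n is given, so R4C5 = 3.
In row 1, 1 can only go at R1C1, so R1C1 = 1.
Row 2 needs a 5, and only R2C6 is open for it.
5 is placed in column 6, leaving R3C6 = 6.
Row 5 needs a 5, and only R5C1 is open for it.
5 is placed in column 1, which forces R3C1 = 3.
Cage c needs two cells with sum 8, leaving R3C2 = 5.
Row 3 already has 5; hence R3C4 = 2.
Column 4 now contains 2, leaving R4C4 = 5.
Column 4 now contains 2, which forces R5C4 = 1.
1 is placed in row 5, so R5C5 = 2.
Cage k has product 36, so R1C4 = 3.
Column 5 now contains 2; hence R1C5 = 6.
Cage k needs product 36, so R1C6 = 2.
Row 1 already has 6, so R1C2 = 4.
Row 1 already has 6, so R1C3 = 5.
4 is placed in column 2, so R5C2 = 3.
Row 5 now contains 3, so R5C6 = 4.
The 3 cells of cage g must have product 60; hence R6C5 = 5.
The two cells of cage m must have sum 5, which forces R4C2 = 2.
4 is placed in column 6, which forces R4C6 = 1.
4 is placed in row 5, which forces R5C3 = 6.
Column 2 already has 2, which forces R6C2 = 1.
Cage f needs product 12, leaving R6C6 = 3.
The 3 cells of cage i must have product 12, so R2C1 = 2.
Column 2 already has 2; hence R2C2 = 6.
2 is placed in row 2, so R2C3 = 3.
Row 2 already has 6, which forces R2C4 = 4.
Row 2 already has 4, leaving R2C5 = 1.
Cage a needs product 24, which forces R3C3 = 1.
Column 5 already has 1; hence R3C5 = 4.
Row 4 already has 1, leaving R4C3 = 4.
Row 6 already has 3, leaving R6C3 = 2.
Cage g needs product 60, which forces R6C4 = 6.
Row 4 now contains 4, leaving R4C1 = 6.
6 is placed in row 6, so R6C1 = 4.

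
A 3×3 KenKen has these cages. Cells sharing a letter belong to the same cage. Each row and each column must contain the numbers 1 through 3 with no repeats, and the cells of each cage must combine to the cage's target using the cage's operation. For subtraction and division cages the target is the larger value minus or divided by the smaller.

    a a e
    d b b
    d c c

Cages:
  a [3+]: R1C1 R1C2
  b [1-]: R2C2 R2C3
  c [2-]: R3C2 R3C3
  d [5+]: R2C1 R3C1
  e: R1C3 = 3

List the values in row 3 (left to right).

E is a freebie; hence R1C3 = 3.
3 is placed in column 3, leaving R3C3 = 1.
Column 3 now contains 1; hence R2C3 = 2.
1 is placed in row 3, which forces R3C2 = 3.
Row 2 now contains 2; hence R2C1 = 3.
Column 2 now contains 3, leaving R2C2 = 1.
Row 3 already has 3, leaving R3C1 = 2.
Column 1 already has 2; hence R1C1 = 1.
Column 2 now contains 1, leaving R1C2 = 2.
Filled in: 1 2 3 / 3 1 2 / 2 3 1.

2 3 1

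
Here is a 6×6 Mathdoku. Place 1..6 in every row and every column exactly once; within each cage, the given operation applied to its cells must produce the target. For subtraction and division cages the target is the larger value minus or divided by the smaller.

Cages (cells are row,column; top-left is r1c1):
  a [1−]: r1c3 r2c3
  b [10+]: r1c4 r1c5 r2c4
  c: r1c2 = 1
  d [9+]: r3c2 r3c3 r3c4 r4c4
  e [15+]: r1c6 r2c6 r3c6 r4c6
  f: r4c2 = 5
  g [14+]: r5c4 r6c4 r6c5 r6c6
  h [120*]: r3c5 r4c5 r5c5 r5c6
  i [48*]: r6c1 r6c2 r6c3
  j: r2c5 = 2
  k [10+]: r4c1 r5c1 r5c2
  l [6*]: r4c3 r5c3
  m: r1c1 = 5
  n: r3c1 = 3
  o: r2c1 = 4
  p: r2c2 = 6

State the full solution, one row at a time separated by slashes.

5 1 4 6 3 2 / 4 6 5 1 2 3 / 3 2 1 4 5 6 / 1 5 3 2 6 4 / 6 3 2 5 4 1 / 2 4 6 3 1 5

Cage m is given; hence r1c1 = 5.
Cage c is a single given cell, which forces r1c2 = 1.
Cage o is a single given cell, so r2c1 = 4.
P is a freebie, leaving r2c2 = 6.
Cage j is given, which forces r2c5 = 2.
N is a freebie, which forces r3c1 = 3.
F is a freebie, so r4c2 = 5.
The only place for 3 in column 2 is r5c2.
Column 1 needs a 2, and only r6c1 is open for it.
Row 6 already has 2; hence r6c2 = 4.
Cage i has product 48, so r6c3 = 6.
Column 2 already has 4; hence r3c2 = 2.
Cage l's pair has product 6, leaving r4c3 = 3.
Cage l needs two cells with product 6, which forces r5c3 = 2.
Cage g has sum 14, leaving r5c4 = 5.
2 is placed in column 3, which forces r1c3 = 4.
The two cells of cage a must have difference 1; hence r2c3 = 5.
Column 3 already has 4, leaving r3c3 = 1.
1 is placed in row 3, which forces r3c4 = 4.
Cage h has product 120, which forces r3c5 = 5.
Row 3 now contains 5, so r3c6 = 6.
Cage d has sum 9, so r4c4 = 2.
The 4 cells of cage e must have sum 15, so r1c6 = 2.
Cage b needs sum 10, which forces r2c4 = 1.
The 4 cells of cage e must have sum 15, which forces r2c6 = 3.
Cage e needs sum 15, so r4c6 = 4.
4 is placed in column 6; hence r5c6 = 1.
Column 4 now contains 1, so r6c4 = 3.
3 is placed in row 6, leaving r6c5 = 1.
Cage g has sum 14, which forces r6c6 = 5.
Column 4 now contains 3; hence r1c4 = 6.
Cage b needs sum 10, which forces r1c5 = 3.
The 3 cells of cage k must have sum 10, which forces r4c1 = 1.
Column 5 now contains 1, so r4c5 = 6.
Row 5 now contains 1, so r5c1 = 6.
The 4 cells of cage h must have product 120; hence r5c5 = 4.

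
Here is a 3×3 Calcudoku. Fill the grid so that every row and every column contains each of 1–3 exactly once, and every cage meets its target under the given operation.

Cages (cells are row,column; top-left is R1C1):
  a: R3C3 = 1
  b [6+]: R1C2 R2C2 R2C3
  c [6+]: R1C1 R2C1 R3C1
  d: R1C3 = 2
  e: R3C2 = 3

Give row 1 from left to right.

3 1 2

Cage d is given; hence R1C3 = 2.
Cage e is given, which forces R3C2 = 3.
A is a freebie; hence R3C3 = 1.
Column 2 now contains 3; hence R1C2 = 1.
Cage b needs sum 6; hence R2C2 = 2.
Column 3 already has 1; hence R2C3 = 3.
Row 3 now contains 1; hence R3C1 = 2.
Row 1 already has 1; hence R1C1 = 3.
Row 2 now contains 3; hence R2C1 = 1.
Completed grid: 3 1 2 / 1 2 3 / 2 3 1.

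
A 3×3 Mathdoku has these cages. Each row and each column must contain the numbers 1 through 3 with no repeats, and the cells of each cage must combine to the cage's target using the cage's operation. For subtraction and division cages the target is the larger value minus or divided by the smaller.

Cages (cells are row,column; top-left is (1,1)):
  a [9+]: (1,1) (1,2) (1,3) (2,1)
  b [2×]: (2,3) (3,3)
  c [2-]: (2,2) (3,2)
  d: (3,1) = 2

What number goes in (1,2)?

The 4 cells of cage a must have sum 9, so (2,1) = 3.
3 is placed in row 2, so (2,2) = 1.
Row 2 already has 1, leaving (2,3) = 2.
Cage d is a single given cell; hence (3,1) = 2.
Column 2 now contains 1, leaving (3,2) = 3.
Column 3 now contains 2, which forces (3,3) = 1.
Column 1 now contains 2, which forces (1,1) = 1.
3 is placed in column 2; hence (1,2) = 2.
Column 3 now contains 1, leaving (1,3) = 3.
The full grid is 1 2 3 / 3 1 2 / 2 3 1.

2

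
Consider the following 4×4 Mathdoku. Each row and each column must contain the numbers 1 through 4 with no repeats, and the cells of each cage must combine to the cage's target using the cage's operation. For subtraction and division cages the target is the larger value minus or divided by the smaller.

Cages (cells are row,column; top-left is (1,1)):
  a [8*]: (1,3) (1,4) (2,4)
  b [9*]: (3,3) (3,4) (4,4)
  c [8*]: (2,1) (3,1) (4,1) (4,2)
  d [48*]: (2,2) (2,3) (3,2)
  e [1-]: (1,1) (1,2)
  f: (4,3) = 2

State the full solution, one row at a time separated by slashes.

3 2 1 4 / 1 3 4 2 / 2 4 3 1 / 4 1 2 3

Cage d needs product 48, so (2,2) = 3.
The 3 cells of cage d must have product 48, so (2,3) = 4.
Cage d has product 48, which forces (3,2) = 4.
Cage b has product 9; hence (3,3) = 3.
The 3 cells of cage b must have product 9, so (3,4) = 1.
Cage c has product 8; hence (4,2) = 1.
Cage f is a single given cell, leaving (4,3) = 2.
Cage b has product 9, so (4,4) = 3.
1 is placed in column 2, which forces (1,2) = 2.
Column 3 already has 2, so (1,3) = 1.
Cage a needs product 8, so (1,4) = 4.
The 4 cells of cage c must have product 8, leaving (2,1) = 1.
Column 4 already has 1, which forces (2,4) = 2.
Row 3 already has 1; hence (3,1) = 2.
Row 4 now contains 2, which forces (4,1) = 4.
1 is placed in row 1, which forces (1,1) = 3.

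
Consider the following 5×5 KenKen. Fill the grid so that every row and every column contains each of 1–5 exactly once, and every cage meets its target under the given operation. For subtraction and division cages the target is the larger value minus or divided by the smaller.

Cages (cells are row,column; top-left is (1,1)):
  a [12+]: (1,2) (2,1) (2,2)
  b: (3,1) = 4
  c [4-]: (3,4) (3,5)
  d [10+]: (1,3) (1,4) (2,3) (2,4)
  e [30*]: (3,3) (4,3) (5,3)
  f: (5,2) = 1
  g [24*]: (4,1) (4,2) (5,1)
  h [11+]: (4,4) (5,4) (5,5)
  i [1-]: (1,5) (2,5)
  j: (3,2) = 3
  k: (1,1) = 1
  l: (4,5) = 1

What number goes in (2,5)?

4

Cage k is given, leaving (1,1) = 1.
B is a freebie, which forces (3,1) = 4.
Cage j is a single given cell, which forces (3,2) = 3.
Cage l is a single given cell, leaving (4,5) = 1.
Cage f is a single given cell, which forces (5,2) = 1.
The two cells of cage c must have difference 4, so (3,4) = 1.
Column 5 now contains 1, which forces (3,5) = 5.
Cage g has product 24; hence (4,2) = 4.
Column 2 already has 4, which forces (1,2) = 5.
Cage a needs sum 12, leaving (2,1) = 5.
Cage a has sum 12, leaving (2,2) = 2.
5 is placed in row 3, so (3,3) = 2.
Cage d needs sum 10; hence (1,4) = 2.
Cage d needs sum 10, which forces (2,3) = 1.
The only place for 2 in row 4 is (4,1).
Column 1 already has 2, which forces (5,1) = 3.
Row 5 already has 3, which forces (5,3) = 5.
Row 5 now contains 5, leaving (5,4) = 4.
Row 5 already has 3, which forces (5,5) = 2.
Cage d needs sum 10; hence (1,3) = 4.
4 is placed in row 1; hence (1,5) = 3.
Column 4 already has 4, which forces (2,4) = 3.
3 is placed in column 5, so (2,5) = 4.
Column 3 now contains 5, so (4,3) = 3.
The 3 cells of cage h must have sum 11, which forces (4,4) = 5.
Completed grid: 1 5 4 2 3 / 5 2 1 3 4 / 4 3 2 1 5 / 2 4 3 5 1 / 3 1 5 4 2.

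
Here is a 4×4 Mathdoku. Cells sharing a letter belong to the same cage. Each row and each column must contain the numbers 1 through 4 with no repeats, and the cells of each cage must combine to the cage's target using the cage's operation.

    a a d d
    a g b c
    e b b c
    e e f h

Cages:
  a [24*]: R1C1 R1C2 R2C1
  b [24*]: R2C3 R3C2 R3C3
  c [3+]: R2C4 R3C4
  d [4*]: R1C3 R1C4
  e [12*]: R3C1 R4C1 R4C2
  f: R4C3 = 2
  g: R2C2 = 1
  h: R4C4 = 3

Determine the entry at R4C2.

4

Cage g is a single given cell; hence R2C2 = 1.
Row 2 already has 1; hence R2C4 = 2.
Column 4 now contains 2; hence R3C4 = 1.
Cage f is given, leaving R4C3 = 2.
Cage h is a single given cell, which forces R4C4 = 3.
The two cells of cage d must have product 4, so R1C3 = 1.
1 is placed in column 4, leaving R1C4 = 4.
Cage e has product 12, leaving R3C1 = 3.
The 3 cells of cage b must have product 24, so R3C2 = 2.
Row 3 already has 3, which forces R3C3 = 4.
Cage e has product 12; hence R4C1 = 1.
Row 4 already has 3, so R4C2 = 4.
Column 1 already has 3; hence R1C1 = 2.
2 is placed in column 2, which forces R1C2 = 3.
Column 1 already has 3, so R2C1 = 4.
Column 3 now contains 4, leaving R2C3 = 3.
Filled in: 2 3 1 4 / 4 1 3 2 / 3 2 4 1 / 1 4 2 3.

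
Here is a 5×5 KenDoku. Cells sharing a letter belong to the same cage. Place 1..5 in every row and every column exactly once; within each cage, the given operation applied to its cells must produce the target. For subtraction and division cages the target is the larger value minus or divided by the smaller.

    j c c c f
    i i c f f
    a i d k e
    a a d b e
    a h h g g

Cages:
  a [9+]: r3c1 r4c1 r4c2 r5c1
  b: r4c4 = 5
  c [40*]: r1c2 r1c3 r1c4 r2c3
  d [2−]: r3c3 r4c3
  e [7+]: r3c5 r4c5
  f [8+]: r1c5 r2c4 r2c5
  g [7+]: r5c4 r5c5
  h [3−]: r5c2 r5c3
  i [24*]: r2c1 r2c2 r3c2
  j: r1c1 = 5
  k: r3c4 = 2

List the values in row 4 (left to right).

4 1 3 5 2

Cage j is given; hence r1c1 = 5.
K is a freebie, which forces r3c4 = 2.
Cage b is given, so r4c4 = 5.
The 4 cells of cage c must have product 40; hence r2c3 = 5.
Row 1 needs a 3, and only r1c5 is open for it.
Cage e's pair has sum 7, leaving r3c5 = 5.
Cage e needs two cells with sum 7; hence r4c5 = 2.
Cage g needs two cells with sum 7, so r5c4 = 3.
3 is placed in column 5, leaving r5c5 = 4.
Cage f has sum 8; hence r2c4 = 4.
Column 5 now contains 4, so r2c5 = 1.
The two cells of cage h must have difference 3, which forces r5c2 = 5.
Cage h's pair has difference 3, leaving r5c3 = 2.
Cage c needs product 40, leaving r1c2 = 2.
Cage c needs product 40, so r1c3 = 4.
4 is placed in column 4, leaving r1c4 = 1.
2 is placed in column 2, which forces r2c2 = 3.
Cage i has product 24; hence r3c2 = 4.
Cage a has sum 9, which forces r4c2 = 1.
Row 4 now contains 1; hence r4c3 = 3.
2 is placed in row 5; hence r5c1 = 1.
Row 2 now contains 3; hence r2c1 = 2.
Row 3 now contains 4, so r3c1 = 3.
Column 3 now contains 3, leaving r3c3 = 1.
Row 4 already has 3; hence r4c1 = 4.
Completed grid: 5 2 4 1 3 / 2 3 5 4 1 / 3 4 1 2 5 / 4 1 3 5 2 / 1 5 2 3 4.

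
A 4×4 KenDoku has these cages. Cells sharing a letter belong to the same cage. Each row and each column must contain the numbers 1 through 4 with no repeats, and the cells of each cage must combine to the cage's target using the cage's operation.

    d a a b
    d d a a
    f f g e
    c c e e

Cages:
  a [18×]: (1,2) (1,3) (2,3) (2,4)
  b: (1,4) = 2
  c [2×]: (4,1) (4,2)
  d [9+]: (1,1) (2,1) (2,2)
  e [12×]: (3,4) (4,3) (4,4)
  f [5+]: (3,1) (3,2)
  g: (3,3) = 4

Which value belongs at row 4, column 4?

4

Cage b is a single given cell, which forces (1,4) = 2.
Cage g is a single given cell, which forces (3,3) = 4.
Cage a has product 18; hence (2,3) = 2.
Cage a needs product 18; hence (2,4) = 3.
Column 4 already has 3, leaving (3,4) = 1.
The 3 cells of cage e must have product 12, which forces (4,4) = 4.
The 3 cells of cage d must have sum 9, which forces (1,1) = 4.
The 3 cells of cage d must have sum 9, so (2,1) = 1.
3 is placed in row 2, which forces (2,2) = 4.
Column 1 now contains 1; hence (4,1) = 2.
Row 4 already has 2; hence (4,2) = 1.
Cage e has product 12, so (4,3) = 3.
Column 2 already has 1, so (1,2) = 3.
Column 3 now contains 3, so (1,3) = 1.
Column 1 already has 2, so (3,1) = 3.
Cage f's pair has sum 5, leaving (3,2) = 2.
Completed grid: 4 3 1 2 / 1 4 2 3 / 3 2 4 1 / 2 1 3 4.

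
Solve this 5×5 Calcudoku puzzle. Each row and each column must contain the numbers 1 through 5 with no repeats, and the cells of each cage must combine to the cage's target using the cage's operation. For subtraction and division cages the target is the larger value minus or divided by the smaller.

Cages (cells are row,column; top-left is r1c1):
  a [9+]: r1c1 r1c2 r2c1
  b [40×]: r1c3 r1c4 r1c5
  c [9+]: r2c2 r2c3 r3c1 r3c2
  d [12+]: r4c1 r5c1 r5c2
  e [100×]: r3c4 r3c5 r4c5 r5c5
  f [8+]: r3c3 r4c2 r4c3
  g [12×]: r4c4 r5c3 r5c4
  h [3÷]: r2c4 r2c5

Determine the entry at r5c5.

Cage e needs product 100, so r3c4 = 5.
In column 5, 2 can only go at r1c5, so r1c5 = 2.
Cage b has product 40; hence r1c3 = 5.
Row 1 already has 2, so r1c4 = 4.
The 3 cells of cage a must have sum 9, so r2c1 = 5.
Cage d has sum 12; hence r5c2 = 5.
Cage e needs product 100, which forces r4c5 = 5.
In row 5, 2 can only go at r5c3, so r5c3 = 2.
Cage g has product 12; hence r4c4 = 2.
Cage g needs product 12; hence r5c4 = 3.
3 is placed in column 4, so r2c4 = 1.
The two cells of cage h must have quotient 3, leaving r2c5 = 3.
The 3 cells of cage d must have sum 12, which forces r4c1 = 3.
Row 5 already has 3, leaving r5c1 = 4.
4 is placed in row 5, leaving r5c5 = 1.
Column 1 now contains 3; hence r1c1 = 1.
Cage a has sum 9, so r1c2 = 3.
Cage c has sum 9, so r2c2 = 2.
Row 2 already has 3, so r2c3 = 4.
The 4 cells of cage c must have sum 9; hence r3c1 = 2.
Cage c has sum 9, leaving r3c2 = 1.
Cage f needs sum 8, which forces r3c3 = 3.
Column 5 already has 1, leaving r3c5 = 4.
Column 2 already has 1, so r4c2 = 4.
Column 3 already has 4, so r4c3 = 1.
Completed grid: 1 3 5 4 2 / 5 2 4 1 3 / 2 1 3 5 4 / 3 4 1 2 5 / 4 5 2 3 1.

1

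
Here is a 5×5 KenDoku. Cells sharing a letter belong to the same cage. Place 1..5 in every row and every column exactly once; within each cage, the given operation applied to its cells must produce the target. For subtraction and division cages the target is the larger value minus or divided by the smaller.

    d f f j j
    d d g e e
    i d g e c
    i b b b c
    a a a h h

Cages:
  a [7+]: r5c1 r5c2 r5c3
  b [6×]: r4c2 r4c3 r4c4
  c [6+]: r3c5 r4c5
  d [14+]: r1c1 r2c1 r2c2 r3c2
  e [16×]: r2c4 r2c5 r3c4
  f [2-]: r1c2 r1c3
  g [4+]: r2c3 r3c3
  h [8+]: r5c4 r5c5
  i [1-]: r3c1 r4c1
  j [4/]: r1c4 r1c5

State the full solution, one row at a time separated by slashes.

The only place for 5 in column 3 is r1c3.
Cage f needs two cells with difference 2, which forces r1c2 = 3.
Row 1 needs a 2, and only r1c1 is open for it.
In column 1, 1 can only go at r5c1, so r5c1 = 1.
In column 2, 1 can only go at r4c2, so r4c2 = 1.
Column 3 needs a 4, and only r5c3 is open for it.
Row 5 now contains 4, which forces r5c2 = 2.
Cage d has sum 14, leaving r2c1 = 3.
3 is placed in row 2, leaving r2c3 = 1.
Row 2 already has 1, so r2c4 = 4.
4 is placed in row 2, which forces r2c5 = 2.
Column 3 already has 1, leaving r3c3 = 3.
Column 4 now contains 4, which forces r3c4 = 2.
Column 3 now contains 3; hence r4c3 = 2.
Column 4 already has 2; hence r4c4 = 3.
Column 4 now contains 3, leaving r5c4 = 5.
Row 5 already has 5, so r5c5 = 3.
Column 4 now contains 4, leaving r1c4 = 1.
The two cells of cage j must have quotient 4, which forces r1c5 = 4.
4 is placed in row 2, leaving r2c2 = 5.
Cage d needs sum 14, which forces r3c2 = 4.
The two cells of cage c must have sum 6; hence r3c5 = 1.
Cage c needs two cells with sum 6; hence r4c5 = 5.
Row 3 now contains 4, so r3c1 = 5.
Row 4 already has 5; hence r4c1 = 4.

2 3 5 1 4 / 3 5 1 4 2 / 5 4 3 2 1 / 4 1 2 3 5 / 1 2 4 5 3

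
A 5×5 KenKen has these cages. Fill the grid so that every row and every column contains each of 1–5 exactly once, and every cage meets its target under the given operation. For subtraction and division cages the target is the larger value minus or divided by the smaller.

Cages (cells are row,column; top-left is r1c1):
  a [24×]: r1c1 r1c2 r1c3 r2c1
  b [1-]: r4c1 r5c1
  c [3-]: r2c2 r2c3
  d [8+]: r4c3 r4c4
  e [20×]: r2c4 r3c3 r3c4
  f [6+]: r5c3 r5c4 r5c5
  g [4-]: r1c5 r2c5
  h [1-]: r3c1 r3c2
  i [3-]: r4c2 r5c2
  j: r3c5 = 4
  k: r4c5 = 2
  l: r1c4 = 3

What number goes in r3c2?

3

Cage l is a single given cell, so r1c4 = 3.
J is a freebie; hence r3c5 = 4.
3 is placed in column 4; hence r4c4 = 5.
K is a freebie, which forces r4c5 = 2.
Cage a has product 24, so r2c1 = 3.
The 3 cells of cage e must have product 20, so r2c4 = 4.
Cage e needs product 20; hence r3c3 = 5.
Column 4 already has 5, so r3c4 = 1.
5 is placed in row 4, leaving r4c3 = 3.
Column 4 now contains 1; hence r5c4 = 2.
Cage c needs two cells with difference 3, which forces r2c2 = 5.
Cage c needs two cells with difference 3, which forces r2c3 = 2.
5 is placed in row 2; hence r2c5 = 1.
Row 3 already has 1; hence r3c1 = 2.
Cage h's pair has difference 1, leaving r3c2 = 3.
Cage b needs two cells with difference 1; hence r4c1 = 4.
Row 4 already has 4, so r4c2 = 1.
Cage b needs two cells with difference 1, leaving r5c1 = 5.
Column 2 already has 1, which forces r5c2 = 4.
2 is placed in row 5, so r5c3 = 1.
Cage f needs sum 6, which forces r5c5 = 3.
Column 1 now contains 4, which forces r1c1 = 1.
Column 2 now contains 4; hence r1c2 = 2.
1 is placed in column 3, which forces r1c3 = 4.
Column 5 already has 1, so r1c5 = 5.
Filled in: 1 2 4 3 5 / 3 5 2 4 1 / 2 3 5 1 4 / 4 1 3 5 2 / 5 4 1 2 3.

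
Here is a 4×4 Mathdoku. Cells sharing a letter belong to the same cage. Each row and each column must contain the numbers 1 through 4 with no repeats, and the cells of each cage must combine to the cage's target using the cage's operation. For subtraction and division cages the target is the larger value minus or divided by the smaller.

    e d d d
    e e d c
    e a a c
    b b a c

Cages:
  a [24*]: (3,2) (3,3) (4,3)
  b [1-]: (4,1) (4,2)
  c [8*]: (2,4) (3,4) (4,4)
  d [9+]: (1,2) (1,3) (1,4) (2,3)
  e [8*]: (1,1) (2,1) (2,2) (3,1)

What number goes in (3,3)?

4

Cage e needs product 8; hence (2,2) = 1.
The only place for 3 in row 2 is (2,3).
Cage a needs product 24, so (3,2) = 3.
Column 2 now contains 3, which forces (1,2) = 2.
The 4 cells of cage d must have sum 9; hence (1,3) = 1.
Cage d has sum 9, which forces (1,4) = 3.
2 is placed in column 2, leaving (4,2) = 4.
4 is placed in row 4; hence (4,3) = 2.
2 is placed in row 4, which forces (4,4) = 1.
Row 1 already has 1, so (1,1) = 4.
The 4 cells of cage e must have product 8, so (2,1) = 2.
Row 2 now contains 2, so (2,4) = 4.
Cage e needs product 8; hence (3,1) = 1.
2 is placed in column 3, which forces (3,3) = 4.
Column 4 now contains 4, leaving (3,4) = 2.
Row 4 now contains 1, which forces (4,1) = 3.
The full grid is 4 2 1 3 / 2 1 3 4 / 1 3 4 2 / 3 4 2 1.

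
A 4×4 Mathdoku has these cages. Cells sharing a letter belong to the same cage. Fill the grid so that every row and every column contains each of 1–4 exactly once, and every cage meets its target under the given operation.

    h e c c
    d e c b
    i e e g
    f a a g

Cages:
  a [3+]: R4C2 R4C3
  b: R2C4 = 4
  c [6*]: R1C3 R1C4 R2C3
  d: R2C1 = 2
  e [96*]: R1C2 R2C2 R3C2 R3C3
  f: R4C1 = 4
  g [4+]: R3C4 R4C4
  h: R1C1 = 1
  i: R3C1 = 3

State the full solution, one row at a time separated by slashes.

1 4 3 2 / 2 3 1 4 / 3 2 4 1 / 4 1 2 3

Cage h is given, leaving R1C1 = 1.
Cage d is a single given cell, so R2C1 = 2.
Cage b is a single given cell; hence R2C4 = 4.
Cage i is a single given cell, leaving R3C1 = 3.
Row 3 already has 3; hence R3C2 = 2.
Cage e needs product 96; hence R3C3 = 4.
Row 3 already has 3, so R3C4 = 1.
Cage f is a single given cell, which forces R4C1 = 4.
Column 2 now contains 2, which forces R4C2 = 1.
1 is placed in row 4, which forces R4C3 = 2.
1 is placed in column 4, leaving R4C4 = 3.
Cage e needs product 96, which forces R1C2 = 4.
2 is placed in column 3; hence R1C3 = 3.
Column 4 now contains 3, which forces R1C4 = 2.
Row 2 already has 4, which forces R2C2 = 3.
Cage c needs product 6, leaving R2C3 = 1.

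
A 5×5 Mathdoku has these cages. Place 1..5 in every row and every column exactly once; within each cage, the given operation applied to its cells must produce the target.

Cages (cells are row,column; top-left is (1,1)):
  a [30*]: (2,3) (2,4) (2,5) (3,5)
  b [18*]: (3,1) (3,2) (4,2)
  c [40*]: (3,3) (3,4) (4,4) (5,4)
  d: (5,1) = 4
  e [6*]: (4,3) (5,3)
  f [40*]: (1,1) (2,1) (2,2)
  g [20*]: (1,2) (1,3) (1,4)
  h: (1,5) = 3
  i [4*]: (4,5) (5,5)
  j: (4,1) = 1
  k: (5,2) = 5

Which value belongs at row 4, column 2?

3

Cage h is a single given cell, leaving (1,5) = 3.
Cage b needs product 18, which forces (3,1) = 3.
The 3 cells of cage b must have product 18, which forces (3,2) = 2.
J is a freebie, leaving (4,1) = 1.
Cage b has product 18, leaving (4,2) = 3.
Row 4 already has 3, which forces (4,3) = 2.
1 is placed in row 4, so (4,5) = 4.
Cage d is a single given cell, so (5,1) = 4.
Cage k is a single given cell; hence (5,2) = 5.
Column 3 now contains 2, which forces (5,3) = 3.
Column 5 now contains 4, which forces (5,5) = 1.
Column 2 now contains 5, which forces (2,2) = 4.
Cage a needs product 30, leaving (2,3) = 1.
The 4 cells of cage a must have product 30, leaving (2,4) = 3.
Cage a has product 30, so (2,5) = 2.
1 is placed in column 3; hence (3,3) = 4.
Row 3 now contains 4, leaving (3,4) = 1.
Column 5 now contains 1; hence (3,5) = 5.
Row 4 now contains 4, which forces (4,4) = 5.
Row 5 now contains 1, so (5,4) = 2.
Cage f has product 40; hence (1,1) = 2.
Column 2 already has 4; hence (1,2) = 1.
Column 3 already has 4, which forces (1,3) = 5.
Column 4 now contains 5; hence (1,4) = 4.
Row 2 already has 2, which forces (2,1) = 5.
Completed grid: 2 1 5 4 3 / 5 4 1 3 2 / 3 2 4 1 5 / 1 3 2 5 4 / 4 5 3 2 1.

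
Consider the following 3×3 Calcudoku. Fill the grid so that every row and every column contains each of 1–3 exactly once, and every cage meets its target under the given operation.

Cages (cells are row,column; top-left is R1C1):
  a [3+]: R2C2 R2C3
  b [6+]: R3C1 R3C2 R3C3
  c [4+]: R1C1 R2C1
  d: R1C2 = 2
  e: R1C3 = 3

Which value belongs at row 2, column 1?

3

D is a freebie, which forces R1C2 = 2.
E is a freebie, which forces R1C3 = 3.
Column 2 now contains 2, so R2C2 = 1.
1 is placed in row 2, leaving R2C3 = 2.
Column 2 already has 1, leaving R3C2 = 3.
Column 3 now contains 2, which forces R3C3 = 1.
Row 1 already has 3, leaving R1C1 = 1.
1 is placed in row 2, which forces R2C1 = 3.
Row 3 now contains 1, which forces R3C1 = 2.
The full grid is 1 2 3 / 3 1 2 / 2 3 1.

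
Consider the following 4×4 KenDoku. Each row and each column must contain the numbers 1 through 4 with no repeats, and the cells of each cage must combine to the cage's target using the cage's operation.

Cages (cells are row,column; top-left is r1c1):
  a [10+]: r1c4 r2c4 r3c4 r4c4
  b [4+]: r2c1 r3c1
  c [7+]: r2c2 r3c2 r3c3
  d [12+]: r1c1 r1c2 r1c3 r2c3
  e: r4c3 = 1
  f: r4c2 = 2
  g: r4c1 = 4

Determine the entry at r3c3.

Cage g is a single given cell, so r4c1 = 4.
Cage f is given; hence r4c2 = 2.
Cage e is given, leaving r4c3 = 1.
Row 4 now contains 1; hence r4c4 = 3.
Row 2 needs a 2, and only r2c4 is open for it.
The only place for 2 in row 3 is r3c3.
In row 1, 2 can only go at r1c1, so r1c1 = 2.
Cage d needs sum 12, leaving r1c2 = 3.
Cage d needs sum 12, leaving r1c3 = 4.
Row 1 already has 4; hence r1c4 = 1.
Cage d has sum 12, which forces r2c3 = 3.
1 is placed in column 4, leaving r3c4 = 4.
3 is placed in row 2, so r2c1 = 1.
Cage c has sum 7, leaving r2c2 = 4.
Cage b's pair has sum 4; hence r3c1 = 3.
Row 3 now contains 4, leaving r3c2 = 1.
Completed grid: 2 3 4 1 / 1 4 3 2 / 3 1 2 4 / 4 2 1 3.

2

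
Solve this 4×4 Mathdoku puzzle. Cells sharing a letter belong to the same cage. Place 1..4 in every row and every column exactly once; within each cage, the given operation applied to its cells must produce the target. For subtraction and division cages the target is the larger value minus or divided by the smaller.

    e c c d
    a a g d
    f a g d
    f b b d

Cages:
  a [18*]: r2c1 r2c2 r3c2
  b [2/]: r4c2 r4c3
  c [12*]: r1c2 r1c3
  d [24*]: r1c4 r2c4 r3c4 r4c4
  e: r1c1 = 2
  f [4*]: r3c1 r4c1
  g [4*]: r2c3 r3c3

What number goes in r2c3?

Cage e is given, so r1c1 = 2.
The 3 cells of cage a must have product 18, which forces r2c1 = 3.
Cage a has product 18, leaving r2c2 = 2.
Cage a has product 18; hence r3c2 = 3.
3 is placed in column 2, leaving r1c2 = 4.
Cage c needs two cells with product 12, leaving r1c3 = 3.
Row 1 already has 3, so r1c4 = 1.
Column 4 already has 1, so r2c4 = 4.
Column 4 already has 4, which forces r3c4 = 2.
Column 2 already has 4, so r4c2 = 1.
Cage b's pair has quotient 2, leaving r4c3 = 2.
Column 4 already has 2, which forces r4c4 = 3.
Row 2 now contains 4, which forces r2c3 = 1.
Cage f's pair has product 4, which forces r3c1 = 1.
The two cells of cage g must have product 4, which forces r3c3 = 4.
1 is placed in row 4, so r4c1 = 4.
Filled in: 2 4 3 1 / 3 2 1 4 / 1 3 4 2 / 4 1 2 3.

1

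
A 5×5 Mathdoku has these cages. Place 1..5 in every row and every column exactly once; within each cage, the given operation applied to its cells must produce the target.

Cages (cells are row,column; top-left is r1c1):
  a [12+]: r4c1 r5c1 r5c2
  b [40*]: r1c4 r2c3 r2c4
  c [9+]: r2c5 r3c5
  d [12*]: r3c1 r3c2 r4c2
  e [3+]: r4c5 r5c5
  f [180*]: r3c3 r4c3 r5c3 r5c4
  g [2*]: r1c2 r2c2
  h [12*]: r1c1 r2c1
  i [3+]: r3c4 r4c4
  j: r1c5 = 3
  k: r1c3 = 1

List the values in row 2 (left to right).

3 1 2 4 5

Cage k is given, so r1c3 = 1.
Cage j is a single given cell, so r1c5 = 3.
Cage f needs product 180; hence r5c4 = 3.
Row 1 already has 3, leaving r1c1 = 4.
Row 1 already has 1, which forces r1c2 = 2.
Row 1 now contains 2, which forces r1c4 = 5.
Cage h needs two cells with product 12, which forces r2c1 = 3.
Cage g needs two cells with product 2; hence r2c2 = 1.
Column 1 already has 3, leaving r4c1 = 5.
5 is placed in column 1, which forces r5c1 = 2.
Row 5 now contains 2, so r5c5 = 1.
Column 1 already has 2; hence r3c1 = 1.
Row 3 now contains 1; hence r3c4 = 2.
Column 4 already has 2, which forces r4c4 = 1.
Column 5 already has 1; hence r4c5 = 2.
Cage a has sum 12, leaving r5c2 = 5.
Row 5 now contains 5, which forces r5c3 = 4.
Column 3 now contains 4, so r2c3 = 2.
Column 4 already has 2; hence r2c4 = 4.
4 is placed in row 2, leaving r2c5 = 5.
The 4 cells of cage f must have product 180; hence r3c3 = 5.
Column 5 now contains 5, which forces r3c5 = 4.
Column 3 now contains 4; hence r4c3 = 3.
4 is placed in row 3, so r3c2 = 3.
Row 4 already has 3, so r4c2 = 4.
Completed grid: 4 2 1 5 3 / 3 1 2 4 5 / 1 3 5 2 4 / 5 4 3 1 2 / 2 5 4 3 1.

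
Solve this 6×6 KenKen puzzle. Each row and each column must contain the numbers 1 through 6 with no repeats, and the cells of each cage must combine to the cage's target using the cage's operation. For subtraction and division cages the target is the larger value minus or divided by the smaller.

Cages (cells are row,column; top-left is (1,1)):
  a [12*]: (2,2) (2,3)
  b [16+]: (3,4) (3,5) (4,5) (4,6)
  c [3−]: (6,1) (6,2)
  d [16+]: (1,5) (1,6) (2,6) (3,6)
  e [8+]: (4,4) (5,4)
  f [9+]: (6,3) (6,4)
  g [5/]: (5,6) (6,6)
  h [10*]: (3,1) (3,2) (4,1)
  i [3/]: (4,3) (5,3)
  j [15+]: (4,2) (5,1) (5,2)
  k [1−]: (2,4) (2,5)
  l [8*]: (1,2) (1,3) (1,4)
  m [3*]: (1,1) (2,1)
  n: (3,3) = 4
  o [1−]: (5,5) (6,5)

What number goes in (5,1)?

4

Cage n is a single given cell, leaving (3,3) = 4.
In column 3, 5 can only go at (6,3), so (6,3) = 5.
Cage g needs two cells with quotient 5, so (5,6) = 5.
The two cells of cage f must have sum 9, leaving (6,4) = 4.
5 is placed in row 6, so (6,6) = 1.
Cage l needs product 8, leaving (1,2) = 4.
Row 1 needs a 5, and only (1,5) is open for it.
In row 1, 6 can only go at (1,6), so (1,6) = 6.
The only place for 3 in row 1 is (1,1).
Column 1 now contains 3, which forces (2,1) = 1.
Column 1 now contains 3, which forces (6,1) = 6.
The two cells of cage c must have difference 3, so (6,2) = 3.
Row 6 already has 3, which forces (6,5) = 2.
Cage h has product 10, leaving (3,2) = 1.
Cage j needs sum 15, so (4,2) = 5.
Column 1 already has 6, which forces (5,1) = 4.
Column 2 already has 3; hence (5,2) = 6.
6 is placed in column 2, leaving (2,2) = 2.
The two cells of cage a must have product 12, leaving (2,3) = 6.
Row 2 already has 2, leaving (2,6) = 3.
Cage h has product 10, leaving (3,1) = 5.
3 is placed in column 6; hence (3,6) = 2.
Row 4 already has 5, leaving (4,1) = 2.
Cage e needs two cells with sum 8, which forces (4,4) = 6.
Column 6 already has 2, leaving (4,6) = 4.
Cage e needs two cells with sum 8, leaving (5,4) = 2.
Cage l has product 8; hence (1,3) = 2.
Column 4 already has 2, which forces (1,4) = 1.
Row 2 now contains 3, leaving (2,4) = 5.
Row 2 now contains 3, leaving (2,5) = 4.
6 is placed in column 4, which forces (3,4) = 3.
Cage b needs sum 16, so (3,5) = 6.
Cage b needs sum 16, which forces (4,5) = 3.
Column 5 already has 3, which forces (5,5) = 1.
Row 4 already has 3, which forces (4,3) = 1.
Row 5 now contains 1, so (5,3) = 3.
The full grid is 3 4 2 1 5 6 / 1 2 6 5 4 3 / 5 1 4 3 6 2 / 2 5 1 6 3 4 / 4 6 3 2 1 5 / 6 3 5 4 2 1.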